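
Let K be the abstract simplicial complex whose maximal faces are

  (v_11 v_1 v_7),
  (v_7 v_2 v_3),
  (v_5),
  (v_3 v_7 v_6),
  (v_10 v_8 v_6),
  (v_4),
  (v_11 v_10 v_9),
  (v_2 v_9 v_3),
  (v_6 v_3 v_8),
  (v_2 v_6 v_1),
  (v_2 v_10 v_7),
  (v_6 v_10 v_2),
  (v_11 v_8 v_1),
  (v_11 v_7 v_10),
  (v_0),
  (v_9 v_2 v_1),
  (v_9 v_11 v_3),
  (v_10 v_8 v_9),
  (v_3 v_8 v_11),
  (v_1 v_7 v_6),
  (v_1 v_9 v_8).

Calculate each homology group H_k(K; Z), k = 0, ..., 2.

H_0 = Z^4,  H_1 = Z ⊕ Z/2Z,  H_2 = 0.

We work with the vertex ordering v_0 < v_1 < v_2 < v_3 < v_4 < v_5 < v_6 < v_7 < v_8 < v_9 < v_10 < v_11. The simplices of K, each written with vertices in increasing order, are:

  0-simplices (12): [v_0], [v_1], [v_2], [v_3], [v_4], [v_5], [v_6], [v_7], [v_8], [v_9], [v_10], [v_11]
  1-simplices (27): (27 of them)
  2-simplices (18): (18 of them)

Hence C_0 ≅ Z^12, C_1 ≅ Z^27, C_2 ≅ Z^18.

∂_1: C_1 → C_0 sends each edge [p,q] (with p < q) to q − p.
The 12×27 boundary matrix has rank 8 and Smith normal form diag(1,1,1,1,1,1,1,1).

The boundary map ∂_2: C_2 → C_1 acts by ∂[p,q,r] = [q,r] − [p,r] + [p,q]. For instance
  ∂[v_3,v_9,v_11] = [v_9,v_11] − [v_3,v_11] + [v_3,v_9],
  ∂[v_1,v_6,v_7] = [v_6,v_7] − [v_1,v_7] + [v_1,v_6].
The 27×18 boundary matrix has rank 18 and Smith normal form diag(1,1,1,1,1,1,1,1,1,1,1,1,1,1,1,1,1,2).

From H_k ≅ ker(∂_k) / im(∂_{k+1}) we obtain:

  H_0: rank C_0 − rank ∂_1 = 12 − 8 = 4, and the invariant factors of ∂_1 are all 1, so H_0 = Z^4.
  H_1: rank ker ∂_1 − rank ∂_2 = (27 − 8) − 18 = 1, and ∂_2 has invariant factor 2 > 1, so H_1 = Z ⊕ Z/2Z.
  H_2: rank ker ∂_2 − rank ∂_3 = (18 − 18) − 0 = 0, and there is no ∂_3, so H_2 = 0.

(K is a triangulation of the disjoint union of the Klein bottle and a set of 3 points.)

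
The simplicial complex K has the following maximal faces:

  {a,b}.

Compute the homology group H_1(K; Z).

H_1 = 0.

Take the total order a < b on the vertex set. Then K (dimension 1) consists of the simplices:

  0-simplices (2): a, b
  1-simplices (1): ab

so the chain groups are C_0 ≅ Z^2, C_1 ≅ Z^1.

The boundary map ∂_1: C_1 → C_0 sends each edge [p,q] (with p < q) to q − p. For instance
  ∂ab = b − a.
This gives a 2×1 integer matrix of rank 1; reducing to Smith normal form yields diagonal entries (1).

Now H_k = ker ∂_k / im ∂_{k+1}, so:

  H_1: rank ker ∂_1 − rank ∂_2 = (1 − 1) − 0 = 0, and there is no ∂_2, so H_1 ≅ 0.

(K is a triangulation of the 1-simplex.)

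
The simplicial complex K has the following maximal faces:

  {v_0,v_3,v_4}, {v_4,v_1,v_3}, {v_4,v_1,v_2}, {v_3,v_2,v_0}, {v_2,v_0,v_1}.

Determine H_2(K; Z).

H_2 ≅ 0.

We work with the vertex ordering v_0 < v_1 < v_2 < v_3 < v_4. The simplices of K, each written with vertices in increasing order, are:

  0-simplices (5): [v_0], [v_1], [v_2], [v_3], [v_4]
  1-simplices (10): [v_0,v_1], [v_0,v_2], [v_0,v_3], [v_0,v_4], [v_1,v_2], [v_1,v_3], [v_1,v_4], [v_2,v_3], [v_2,v_4], [v_3,v_4]
  2-simplices (5): [v_0,v_1,v_2], [v_0,v_2,v_3], [v_0,v_3,v_4], [v_1,v_2,v_4], [v_1,v_3,v_4]

giving chain groups C_0 ≅ Z^5, C_1 ≅ Z^10, C_2 ≅ Z^5.

The boundary map ∂_1: C_1 → C_0 is given by ∂[p,q] = [q] − [p]. For instance
  ∂[v_1,v_2] = [v_2] − [v_1].
The resulting 5×10 matrix has rank 4, and its Smith normal form has invariant factors (1,1,1,1).

Boundary ∂_2: C_2 → C_1 maps a triangle to the signed sum of its edges. For instance
  ∂[v_0,v_2,v_3] = [v_2,v_3] − [v_0,v_3] + [v_0,v_2],
  ∂[v_0,v_1,v_2] = [v_1,v_2] − [v_0,v_2] + [v_0,v_1].
The 10×5 boundary matrix has rank 5 and Smith normal form diag(1,1,1,1,1).

From H_k ≅ ker(∂_k) / im(∂_{k+1}) we obtain:

  H_2: rank ker ∂_2 − rank ∂_3 = (5 − 5) − 0 = 0, and there is no ∂_3, so H_2 ≅ 0.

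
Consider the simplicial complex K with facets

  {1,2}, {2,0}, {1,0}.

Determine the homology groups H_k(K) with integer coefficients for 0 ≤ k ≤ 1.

H_0 = Z,  H_1 = Z.

K has 3 vertices, 3 edges.
rank ∂_0 = 0, rank ∂_1 = 2 ⇒ b_0 = 3 − 0 − 2 = 1; all invariant factors of ∂_1 are 1 so no torsion. So H_0 ≅ Z.
rank ∂_1 = 2, rank ∂_2 = 0 ⇒ b_1 = 3 − 2 − 0 = 1. So H_1 ≅ Z.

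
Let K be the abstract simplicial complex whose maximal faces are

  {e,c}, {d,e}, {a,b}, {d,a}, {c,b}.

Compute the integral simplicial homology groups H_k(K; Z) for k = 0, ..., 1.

K has 5 vertices, 5 edges.
rank ∂_0 = 0, rank ∂_1 = 4 ⇒ b_0 = 5 − 0 − 4 = 1; all invariant factors of ∂_1 are 1 so no torsion. So H_0 ≅ Z.
rank ∂_1 = 4, rank ∂_2 = 0 ⇒ b_1 = 5 − 4 − 0 = 1. So H_1 ≅ Z.

H_0 = Z,  H_1 = Z.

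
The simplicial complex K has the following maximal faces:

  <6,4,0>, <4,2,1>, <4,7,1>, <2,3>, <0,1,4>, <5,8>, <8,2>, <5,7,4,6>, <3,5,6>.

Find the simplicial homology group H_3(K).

We work with the vertex ordering 0 < 1 < 2 < 3 < 4 < 5 < 6 < 7 < 8. The simplices of K, each written with vertices in increasing order, are:

  0-simplices (9): [0], [1], [2], [3], [4], [5], [6], [7], [8]
  1-simplices (18): [0,1], [0,4], [0,6], [1,2], [1,4], [1,7], [2,3], [2,4], [2,8], [3,5], [3,6], [4,5], [4,6], [4,7], [5,6], [5,7], [5,8], [6,7]
  2-simplices (9): [0,1,4], [0,4,6], [1,2,4], [1,4,7], [3,5,6], [4,5,6], [4,5,7], [4,6,7], [5,6,7]
  3-simplices (1): [4,5,6,7]

giving chain groups C_0 ≅ Z^9, C_1 ≅ Z^18, C_2 ≅ Z^9, C_3 ≅ Z^1.

The boundary map ∂_1: C_1 → C_0 maps an edge to its endpoints' difference, ∂[p,q] = q − p.
The resulting 9×18 matrix has rank 8, and its Smith normal form has invariant factors (1,1,1,1,1,1,1,1).

∂_2: C_2 → C_1 maps a triangle to the signed sum of its edges. For instance
  ∂[0,1,4] = [1,4] − [0,4] + [0,1],
  ∂[4,5,6] = [5,6] − [4,6] + [4,5].
The resulting 18×9 matrix has rank 8, and its Smith normal form has invariant factors (1,1,1,1,1,1,1,1).

Boundary ∂_3: C_3 → C_2 sends each 3-simplex σ to the alternating sum Σ_i (−1)^i (σ with its i-th vertex removed). For instance
  ∂[4,5,6,7] = [5,6,7] − [4,6,7] + [4,5,7] − [4,5,6].
As a 9×1 matrix over Z this has rank 1, with invariant factors (1).

From H_k ≅ ker(∂_k) / im(∂_{k+1}) we obtain:

  H_3: rank ker ∂_3 − rank ∂_4 = (1 − 1) − 0 = 0, and there is no ∂_4, so H_3 = 0.

H_3 = 0.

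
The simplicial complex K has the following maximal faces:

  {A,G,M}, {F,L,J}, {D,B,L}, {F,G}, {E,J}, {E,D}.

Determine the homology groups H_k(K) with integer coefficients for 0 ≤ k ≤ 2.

Order the vertices as A < B < D < E < F < G < J < L < M. Listing each simplex with vertices in this order, K has dimension 2 with simplices:

  0-simplices (9): A, B, D, E, F, G, J, L, M
  1-simplices (12): AG, AM, BD, BL, DE, DL, EJ, FG, FJ, FL, GM, JL
  2-simplices (3): AGM, BDL, FJL

so the chain groups are C_0 ≅ Z^9, C_1 ≅ Z^12, C_2 ≅ Z^3.

∂_1: C_1 → C_0 is given by ∂[p,q] = [q] − [p].
As a 9×12 matrix over Z this has rank 8, with invariant factors (1,1,1,1,1,1,1,1).

Boundary ∂_2: C_2 → C_1 maps a triangle to the signed sum of its edges. For instance
  ∂FJL = JL − FL + FJ,
  ∂BDL = DL − BL + BD.
The resulting 12×3 matrix has rank 3, and its Smith normal form has invariant factors (1,1,1).

Now H_k = ker ∂_k / im ∂_{k+1}, so:

  H_0: rank C_0 − rank ∂_1 = 9 − 8 = 1, and the invariant factors of ∂_1 are all 1, so H_0 = Z.
  H_1: rank ker ∂_1 − rank ∂_2 = (12 − 8) − 3 = 1, and the invariant factors of ∂_2 are all 1, so H_1 = Z.
  H_2: rank ker ∂_2 − rank ∂_3 = (3 − 3) − 0 = 0, and there is no ∂_3, so H_2 = 0.

As a check, the Euler characteristic is 9 − 12 + 3 = 0, which agrees with 1 − 1 + 0 = 0.

H_0 ≅ Z,  H_1 ≅ Z,  H_2 = 0.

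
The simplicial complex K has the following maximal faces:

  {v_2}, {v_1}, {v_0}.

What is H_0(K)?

H_0 = Z^3.

Fix the vertex order v_0 < v_1 < v_2 and write every simplex with vertices in increasing order. Then dim K = 0 and the simplices of K are:

  0-simplices (3): [v_0], [v_1], [v_2]

giving chain groups C_0 ≅ Z^3.

Reading off H_k = ker ∂_k / im ∂_{k+1}:

  H_0: rank C_0 − rank ∂_1 = 3 − 0 = 3, and there is no ∂_1, so H_0 ≅ Z^3.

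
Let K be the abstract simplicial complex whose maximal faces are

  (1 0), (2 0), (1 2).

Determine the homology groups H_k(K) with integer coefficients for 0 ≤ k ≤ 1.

H_0 ≅ Z,  H_1 ≅ Z.

Order the vertices as 0 < 1 < 2. Listing each simplex with vertices in this order, K has dimension 1 with simplices:

  0-simplices (3): [0], [1], [2]
  1-simplices (3): [0,1], [0,2], [1,2]

Hence C_0 ≅ Z^3, C_1 ≅ Z^3.

∂_1: C_1 → C_0 sends each edge [p,q] (with p < q) to q − p. For instance
  ∂[0,1] = [1] − [0].
This gives a 3×3 integer matrix of rank 2; reducing to Smith normal form yields diagonal entries (1,1).

Computing H_k = (kernel of ∂_k) / (image of ∂_{k+1}):

  H_0: rank C_0 − rank ∂_1 = 3 − 2 = 1, and the invariant factors of ∂_1 are all 1, so H_0 = Z.
  H_1: rank ker ∂_1 − rank ∂_2 = (3 − 2) − 0 = 1, and there is no ∂_2, so H_1 = Z.

As a check, the Euler characteristic is 3 − 3 = 0, which agrees with 1 − 1 = 0.
(K is a triangulation of the circle S^1.)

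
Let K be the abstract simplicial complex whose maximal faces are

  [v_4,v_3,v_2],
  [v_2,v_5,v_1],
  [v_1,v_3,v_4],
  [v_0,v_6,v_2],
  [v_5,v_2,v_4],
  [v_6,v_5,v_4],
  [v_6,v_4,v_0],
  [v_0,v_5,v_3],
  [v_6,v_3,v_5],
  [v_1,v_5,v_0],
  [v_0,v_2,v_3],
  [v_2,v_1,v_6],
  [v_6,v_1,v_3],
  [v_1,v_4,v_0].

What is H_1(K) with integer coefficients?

Order the vertices as v_0 < v_1 < v_2 < v_3 < v_4 < v_5 < v_6. Listing each simplex with vertices in this order, K has dimension 2 with simplices:

  0-simplices (7): [v_0], [v_1], [v_2], [v_3], [v_4], [v_5], [v_6]
  1-simplices (21): (21 of them)
  2-simplices (14): (14 of them)

so the chain groups are C_0 ≅ Z^7, C_1 ≅ Z^21, C_2 ≅ Z^14.

∂_1: C_1 → C_0 sends each edge [p,q] (with p < q) to q − p. For instance
  ∂[v_5,v_6] = [v_6] − [v_5].
The 7×21 boundary matrix has rank 6 and Smith normal form diag(1,1,1,1,1,1).

Boundary ∂_2: C_2 → C_1 sends each 2-simplex [p,q,r] to [q,r] − [p,r] + [p,q]. For instance
  ∂[v_1,v_2,v_5] = [v_2,v_5] − [v_1,v_5] + [v_1,v_2],
  ∂[v_4,v_5,v_6] = [v_5,v_6] − [v_4,v_6] + [v_4,v_5].
The resulting 21×14 matrix has rank 13, and its Smith normal form has invariant factors (1,1,1,1,1,1,1,1,1,1,1,1,1).

From H_k ≅ ker(∂_k) / im(∂_{k+1}) we obtain:

  H_1: rank ker ∂_1 − rank ∂_2 = (21 − 6) − 13 = 2, and the invariant factors of ∂_2 are all 1, so H_1 = Z^2.

H_1 = Z^2.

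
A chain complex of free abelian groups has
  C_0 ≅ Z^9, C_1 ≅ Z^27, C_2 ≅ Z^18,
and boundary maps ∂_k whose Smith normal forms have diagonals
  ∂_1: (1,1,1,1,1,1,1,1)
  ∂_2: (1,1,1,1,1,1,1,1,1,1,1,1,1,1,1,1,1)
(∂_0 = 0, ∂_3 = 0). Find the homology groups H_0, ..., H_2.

H_0: b_0 = 9 − 0 − 8 = 1; torsion from ∂_1 factors > 1: none. So H_0 ≅ Z.
H_1: b_1 = 27 − 8 − 17 = 2; torsion from ∂_2 factors > 1: none. So H_1 ≅ Z^2.
H_2: b_2 = 18 − 17 − 0 = 1; torsion from ∂_3 factors > 1: none. So H_2 ≅ Z.

H_0 ≅ Z,  H_1 ≅ Z^2,  H_2 ≅ Z.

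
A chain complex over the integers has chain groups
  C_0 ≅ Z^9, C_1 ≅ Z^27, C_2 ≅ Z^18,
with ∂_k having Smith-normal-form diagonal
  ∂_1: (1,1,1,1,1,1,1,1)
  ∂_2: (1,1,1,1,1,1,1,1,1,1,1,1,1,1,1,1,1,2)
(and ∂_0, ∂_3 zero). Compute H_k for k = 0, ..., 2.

H_0 = Z,  H_1 = Z ⊕ Z/2,  H_2 = 0.

H_0: b_0 = 9 − 0 − 8 = 1; torsion from ∂_1 factors > 1: none. So H_0 = Z.
H_1: b_1 = 27 − 8 − 18 = 1; torsion from ∂_2 factors > 1: [2]. So H_1 = Z ⊕ Z/2.
H_2: b_2 = 18 − 18 − 0 = 0; torsion from ∂_3 factors > 1: none. So H_2 = 0.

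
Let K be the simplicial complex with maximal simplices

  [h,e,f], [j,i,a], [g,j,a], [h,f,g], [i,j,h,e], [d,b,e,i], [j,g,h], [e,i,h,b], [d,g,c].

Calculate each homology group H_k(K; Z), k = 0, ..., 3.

We work with the vertex ordering a < b < c < d < e < f < g < h < i < j. The simplices of K, each written with vertices in increasing order, are:

  0-simplices (10): a, b, c, d, e, f, g, h, i, j
  1-simplices (23): ag, ai, aj, bd, be, bh, bi, cd, cg, de, dg, di, ef, eh, ei, ej, fg, fh, gh, gj, hi, hj, ij
  2-simplices (16): agj, aij, bde, bdi, beh, bei, bhi, cdg, dei, efh, ehi, ehj, eij, fgh, ghj, hij
  3-simplices (3): bdei, behi, ehij

giving chain groups C_0 ≅ Z^10, C_1 ≅ Z^23, C_2 ≅ Z^16, C_3 ≅ Z^3.

Boundary ∂_1: C_1 → C_0 sends each edge [p,q] (with p < q) to q − p. For instance
  ∂ej = j − e.
As a 10×23 matrix over Z this has rank 9, with invariant factors (1,1,1,1,1,1,1,1,1).

Boundary ∂_2: C_2 → C_1 sends each 2-simplex [p,q,r] to [q,r] − [p,r] + [p,q]. For instance
  ∂bei = ei − bi + be,
  ∂dei = ei − di + de.
The resulting 23×16 matrix has rank 13, and its Smith normal form has invariant factors (1,1,1,1,1,1,1,1,1,1,1,1,1).

∂_3: C_3 → C_2 sends each 3-simplex σ to the alternating sum Σ_i (−1)^i (σ with its i-th vertex removed). For instance
  ∂bdei = dei − bei + bdi − bde,
  ∂behi = ehi − bhi + bei − beh.
The resulting 16×3 matrix has rank 3, and its Smith normal form has invariant factors (1,1,1).

Reading off H_k = ker ∂_k / im ∂_{k+1}:

  H_0: rank C_0 − rank ∂_1 = 10 − 9 = 1, and the invariant factors of ∂_1 are all 1, so H_0 = Z.
  H_1: rank ker ∂_1 − rank ∂_2 = (23 − 9) − 13 = 1, and the invariant factors of ∂_2 are all 1, so H_1 = Z.
  H_2: rank ker ∂_2 − rank ∂_3 = (16 − 13) − 3 = 0, and the invariant factors of ∂_3 are all 1, so H_2 = 0.
  H_3: rank ker ∂_3 − rank ∂_4 = (3 − 3) − 0 = 0, and there is no ∂_4, so H_3 = 0.

As a check, the Euler characteristic is 10 − 23 + 16 − 3 = 0, which agrees with 1 − 1 + 0 − 0 = 0.

H_0 = Z,  H_1 = Z,  H_2 = 0,  H_3 = 0.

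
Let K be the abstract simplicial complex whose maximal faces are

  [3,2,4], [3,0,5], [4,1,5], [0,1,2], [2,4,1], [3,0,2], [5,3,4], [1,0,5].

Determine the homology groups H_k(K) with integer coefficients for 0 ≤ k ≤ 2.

H_0 ≅ Z,  H_1 = 0,  H_2 ≅ Z.

We work with the vertex ordering 0 < 1 < 2 < 3 < 4 < 5. The simplices of K, each written with vertices in increasing order, are:

  0-simplices (6): [0], [1], [2], [3], [4], [5]
  1-simplices (12): [0,1], [0,2], [0,3], [0,5], [1,2], [1,4], [1,5], [2,3], [2,4], [3,4], [3,5], [4,5]
  2-simplices (8): [0,1,2], [0,1,5], [0,2,3], [0,3,5], [1,2,4], [1,4,5], [2,3,4], [3,4,5]

Hence C_0 ≅ Z^6, C_1 ≅ Z^12, C_2 ≅ Z^8.

Boundary ∂_1: C_1 → C_0 is given by ∂[p,q] = [q] − [p].
The 6×12 boundary matrix has rank 5 and Smith normal form diag(1,1,1,1,1).

Boundary ∂_2: C_2 → C_1 acts by ∂[p,q,r] = [q,r] − [p,r] + [p,q]. For instance
  ∂[0,1,2] = [1,2] − [0,2] + [0,1],
  ∂[0,1,5] = [1,5] − [0,5] + [0,1].
The resulting 12×8 matrix has rank 7, and its Smith normal form has invariant factors (1,1,1,1,1,1,1).

Computing H_k = (kernel of ∂_k) / (image of ∂_{k+1}):

  H_0: rank C_0 − rank ∂_1 = 6 − 5 = 1, and the invariant factors of ∂_1 are all 1, so H_0 ≅ Z.
  H_1: rank ker ∂_1 − rank ∂_2 = (12 − 5) − 7 = 0, and the invariant factors of ∂_2 are all 1, so H_1 ≅ 0.
  H_2: rank ker ∂_2 − rank ∂_3 = (8 − 7) − 0 = 1, and there is no ∂_3, so H_2 ≅ Z.

As a check, the Euler characteristic is 6 − 12 + 8 = 2, which agrees with 1 − 0 + 1 = 2.
(K is a triangulation of the 2-sphere S^2.)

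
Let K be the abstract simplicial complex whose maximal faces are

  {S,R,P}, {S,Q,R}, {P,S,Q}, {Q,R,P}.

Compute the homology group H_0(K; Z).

H_0 = Z.

Take the total order P < Q < R < S on the vertex set. Then K (dimension 2) consists of the simplices:

  0-simplices (4): P, Q, R, S
  1-simplices (6): PQ, PR, PS, QR, QS, RS
  2-simplices (4): PQR, PQS, PRS, QRS

giving chain groups C_0 ≅ Z^4, C_1 ≅ Z^6, C_2 ≅ Z^4.

Boundary ∂_1: C_1 → C_0 is given by ∂[p,q] = [q] − [p]. For instance
  ∂PQ = Q − P.
As a 4×6 matrix over Z this has rank 3, with invariant factors (1,1,1).

The boundary map ∂_2: C_2 → C_1 sends each 2-simplex [p,q,r] to [q,r] − [p,r] + [p,q]. For instance
  ∂QRS = RS − QS + QR,
  ∂PQS = QS − PS + PQ.
The 6×4 boundary matrix has rank 3 and Smith normal form diag(1,1,1).

Now H_k = ker ∂_k / im ∂_{k+1}, so:

  H_0: rank C_0 − rank ∂_1 = 4 − 3 = 1, and the invariant factors of ∂_1 are all 1, so H_0 ≅ Z.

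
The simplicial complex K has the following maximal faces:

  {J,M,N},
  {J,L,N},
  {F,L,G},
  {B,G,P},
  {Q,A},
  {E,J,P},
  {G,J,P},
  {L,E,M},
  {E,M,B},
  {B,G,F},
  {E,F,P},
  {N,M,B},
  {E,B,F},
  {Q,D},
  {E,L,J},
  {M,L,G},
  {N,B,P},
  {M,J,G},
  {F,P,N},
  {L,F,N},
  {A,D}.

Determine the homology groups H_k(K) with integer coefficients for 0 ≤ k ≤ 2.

We work with the vertex ordering A < B < D < E < F < G < J < L < M < N < P < Q. The simplices of K, each written with vertices in increasing order, are:

  0-simplices (12): A, B, D, E, F, G, J, L, M, N, P, Q
  1-simplices (30): AD, AQ, BE, BF, BG, BM, BN, BP, DQ, EF, EJ, EL, EM, EP, FG, FL, FN, FP, GJ, GL, GM, GP, JL, JM, JN, JP, LM, LN, MN, NP
  2-simplices (18): BEF, BEM, BFG, BGP, BMN, BNP, EFP, EJL, EJP, ELM, FGL, FLN, FNP, GJM, GJP, GLM, JLN, JMN

so the chain groups are C_0 ≅ Z^12, C_1 ≅ Z^30, C_2 ≅ Z^18.

Boundary ∂_1: C_1 → C_0 sends each edge [p,q] (with p < q) to q − p.
This gives a 12×30 integer matrix of rank 10; reducing to Smith normal form yields diagonal entries (1,1,1,1,1,1,1,1,1,1).

The boundary map ∂_2: C_2 → C_1 maps a triangle to the signed sum of its edges. For instance
  ∂ELM = LM − EM + EL,
  ∂BNP = NP − BP + BN.
The 30×18 boundary matrix has rank 18 and Smith normal form diag(1,1,1,1,1,1,1,1,1,1,1,1,1,1,1,1,1,2).

Computing H_k = (kernel of ∂_k) / (image of ∂_{k+1}):

  H_0: rank C_0 − rank ∂_1 = 12 − 10 = 2, and the invariant factors of ∂_1 are all 1, so H_0 ≅ Z^2.
  H_1: rank ker ∂_1 − rank ∂_2 = (30 − 10) − 18 = 2, and ∂_2 has invariant factor 2 > 1, so H_1 ≅ Z^2 ⊕ Z/2Z.
  H_2: rank ker ∂_2 − rank ∂_3 = (18 − 18) − 0 = 0, and there is no ∂_3, so H_2 ≅ 0.

As a check, the Euler characteristic is 12 − 30 + 18 = 0, which agrees with 2 − 2 + 0 = 0.
(K is a triangulation of the disjoint union of the circle S^1 and the Klein bottle.)

H_0 ≅ Z^2,  H_1 ≅ Z^2 ⊕ Z/2Z,  H_2 = 0.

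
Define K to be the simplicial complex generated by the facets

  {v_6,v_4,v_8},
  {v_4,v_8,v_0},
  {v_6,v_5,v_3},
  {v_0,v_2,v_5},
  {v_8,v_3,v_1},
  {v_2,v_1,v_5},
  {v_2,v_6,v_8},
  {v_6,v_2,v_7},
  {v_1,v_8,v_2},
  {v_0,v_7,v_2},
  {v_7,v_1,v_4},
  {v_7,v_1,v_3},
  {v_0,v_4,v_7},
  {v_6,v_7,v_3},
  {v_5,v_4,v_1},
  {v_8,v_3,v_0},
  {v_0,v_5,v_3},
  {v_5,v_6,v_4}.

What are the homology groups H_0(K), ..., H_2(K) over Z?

H_0 = Z,  H_1 = Z^2,  H_2 = Z.

We work with the vertex ordering v_0 < v_1 < v_2 < v_3 < v_4 < v_5 < v_6 < v_7 < v_8. The simplices of K, each written with vertices in increasing order, are:

  0-simplices (9): [v_0], [v_1], [v_2], [v_3], [v_4], [v_5], [v_6], [v_7], [v_8]
  1-simplices (27): (27 of them)
  2-simplices (18): (18 of them)

so the chain groups are C_0 ≅ Z^9, C_1 ≅ Z^27, C_2 ≅ Z^18.

The boundary map ∂_1: C_1 → C_0 is given by ∂[p,q] = [q] − [p].
As a 9×27 matrix over Z this has rank 8, with invariant factors (1,1,1,1,1,1,1,1).

The boundary map ∂_2: C_2 → C_1 maps a triangle to the signed sum of its edges. For instance
  ∂[v_1,v_4,v_5] = [v_4,v_5] − [v_1,v_5] + [v_1,v_4],
  ∂[v_0,v_3,v_5] = [v_3,v_5] − [v_0,v_5] + [v_0,v_3].
The 27×18 boundary matrix has rank 17 and Smith normal form diag(1,1,1,1,1,1,1,1,1,1,1,1,1,1,1,1,1).

From H_k ≅ ker(∂_k) / im(∂_{k+1}) we obtain:

  H_0: rank C_0 − rank ∂_1 = 9 − 8 = 1, and the invariant factors of ∂_1 are all 1, so H_0 ≅ Z.
  H_1: rank ker ∂_1 − rank ∂_2 = (27 − 8) − 17 = 2, and the invariant factors of ∂_2 are all 1, so H_1 ≅ Z^2.
  H_2: rank ker ∂_2 − rank ∂_3 = (18 − 17) − 0 = 1, and there is no ∂_3, so H_2 ≅ Z.

As a check, the Euler characteristic is 9 − 27 + 18 = 0, which agrees with 1 − 2 + 1 = 0.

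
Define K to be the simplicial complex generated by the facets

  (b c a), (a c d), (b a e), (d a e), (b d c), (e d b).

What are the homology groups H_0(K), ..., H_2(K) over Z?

K has 5 vertices, 9 edges, 6 triangles.
rank ∂_0 = 0, rank ∂_1 = 4 ⇒ b_0 = 5 − 0 − 4 = 1; all invariant factors of ∂_1 are 1 so no torsion. So H_0 = Z.
rank ∂_1 = 4, rank ∂_2 = 5 ⇒ b_1 = 9 − 4 − 5 = 0; all invariant factors of ∂_2 are 1 so no torsion. So H_1 = 0.
rank ∂_2 = 5, rank ∂_3 = 0 ⇒ b_2 = 6 − 5 − 0 = 1. So H_2 = Z.

H_0 = Z,  H_1 = 0,  H_2 = Z.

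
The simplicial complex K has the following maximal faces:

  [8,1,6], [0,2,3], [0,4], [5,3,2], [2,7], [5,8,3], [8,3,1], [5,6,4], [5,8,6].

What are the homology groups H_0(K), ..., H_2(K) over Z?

H_0 ≅ Z,  H_1 ≅ Z,  H_2 = 0.

Order the vertices as 0 < 1 < 2 < 3 < 4 < 5 < 6 < 7 < 8. Listing each simplex with vertices in this order, K has dimension 2 with simplices:

  0-simplices (9): [0], [1], [2], [3], [4], [5], [6], [7], [8]
  1-simplices (16): [0,2], [0,3], [0,4], [1,3], [1,6], [1,8], [2,3], [2,5], [2,7], [3,5], [3,8], [4,5], [4,6], [5,6], [5,8], [6,8]
  2-simplices (7): [0,2,3], [1,3,8], [1,6,8], [2,3,5], [3,5,8], [4,5,6], [5,6,8]

Hence C_0 ≅ Z^9, C_1 ≅ Z^16, C_2 ≅ Z^7.

∂_1: C_1 → C_0 is given by ∂[p,q] = [q] − [p]. For instance
  ∂[4,6] = [6] − [4].
As a 9×16 matrix over Z this has rank 8, with invariant factors (1,1,1,1,1,1,1,1).

∂_2: C_2 → C_1 sends each 2-simplex [p,q,r] to [q,r] − [p,r] + [p,q]. For instance
  ∂[1,6,8] = [6,8] − [1,8] + [1,6],
  ∂[5,6,8] = [6,8] − [5,8] + [5,6].
As a 16×7 matrix over Z this has rank 7, with invariant factors (1,1,1,1,1,1,1).

From H_k ≅ ker(∂_k) / im(∂_{k+1}) we obtain:

  H_0: rank C_0 − rank ∂_1 = 9 − 8 = 1, and the invariant factors of ∂_1 are all 1, so H_0 = Z.
  H_1: rank ker ∂_1 − rank ∂_2 = (16 − 8) − 7 = 1, and the invariant factors of ∂_2 are all 1, so H_1 = Z.
  H_2: rank ker ∂_2 − rank ∂_3 = (7 − 7) − 0 = 0, and there is no ∂_3, so H_2 = 0.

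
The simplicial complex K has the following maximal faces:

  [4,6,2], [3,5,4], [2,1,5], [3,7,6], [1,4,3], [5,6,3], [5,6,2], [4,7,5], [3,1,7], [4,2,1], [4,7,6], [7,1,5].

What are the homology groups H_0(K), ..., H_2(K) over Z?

K has 7 vertices, 18 edges, 12 triangles.
rank ∂_0 = 0, rank ∂_1 = 6 ⇒ b_0 = 7 − 0 − 6 = 1; all invariant factors of ∂_1 are 1 so no torsion. So H_0 = Z.
rank ∂_1 = 6, rank ∂_2 = 12 ⇒ b_1 = 18 − 6 − 12 = 0; ∂_2 has invariant factor(s) [2] giving torsion. So H_1 = Z/2.
rank ∂_2 = 12, rank ∂_3 = 0 ⇒ b_2 = 12 − 12 − 0 = 0. So H_2 = 0.

H_0 ≅ Z,  H_1 ≅ Z/2,  H_2 = 0.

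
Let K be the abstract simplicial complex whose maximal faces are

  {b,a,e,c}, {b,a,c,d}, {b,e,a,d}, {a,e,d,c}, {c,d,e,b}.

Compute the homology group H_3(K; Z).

H_3 ≅ Z.

Take the total order a < b < c < d < e on the vertex set. Then K (dimension 3) consists of the simplices:

  0-simplices (5): a, b, c, d, e
  1-simplices (10): ab, ac, ad, ae, bc, bd, be, cd, ce, de
  2-simplices (10): abc, abd, abe, acd, ace, ade, bcd, bce, bde, cde
  3-simplices (5): abcd, abce, abde, acde, bcde

so the chain groups are C_0 ≅ Z^5, C_1 ≅ Z^10, C_2 ≅ Z^10, C_3 ≅ Z^5.

The boundary map ∂_1: C_1 → C_0 is given by ∂[p,q] = [q] − [p].
The 5×10 boundary matrix has rank 4 and Smith normal form diag(1,1,1,1).

Boundary ∂_2: C_2 → C_1 maps a triangle to the signed sum of its edges. For instance
  ∂abd = bd − ad + ab,
  ∂abc = bc − ac + ab.
As a 10×10 matrix over Z this has rank 6, with invariant factors (1,1,1,1,1,1).

The boundary map ∂_3: C_3 → C_2 sends each 3-simplex σ to the alternating sum Σ_i (−1)^i (σ with its i-th vertex removed). For instance
  ∂abcd = bcd − acd + abd − abc,
  ∂abce = bce − ace + abe − abc.
This gives a 10×5 integer matrix of rank 4; reducing to Smith normal form yields diagonal entries (1,1,1,1).

Reading off H_k = ker ∂_k / im ∂_{k+1}:

  H_3: rank ker ∂_3 − rank ∂_4 = (5 − 4) − 0 = 1, and there is no ∂_4, so H_3 ≅ Z.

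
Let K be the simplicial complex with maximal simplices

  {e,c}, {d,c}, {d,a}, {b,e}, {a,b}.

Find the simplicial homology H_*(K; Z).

Take the total order a < b < c < d < e on the vertex set. Then K (dimension 1) consists of the simplices:

  0-simplices (5): a, b, c, d, e
  1-simplices (5): ab, ad, be, cd, ce

giving chain groups C_0 ≅ Z^5, C_1 ≅ Z^5.

Boundary ∂_1: C_1 → C_0 maps an edge to its endpoints' difference, ∂[p,q] = q − p.
The 5×5 boundary matrix has rank 4 and Smith normal form diag(1,1,1,1).

From H_k ≅ ker(∂_k) / im(∂_{k+1}) we obtain:

  H_0: rank C_0 − rank ∂_1 = 5 − 4 = 1, and the invariant factors of ∂_1 are all 1, so H_0 = Z.
  H_1: rank ker ∂_1 − rank ∂_2 = (5 − 4) − 0 = 1, and there is no ∂_2, so H_1 = Z.

As a check, the Euler characteristic is 5 − 5 = 0, which agrees with 1 − 1 = 0.

H_0 ≅ Z,  H_1 ≅ Z.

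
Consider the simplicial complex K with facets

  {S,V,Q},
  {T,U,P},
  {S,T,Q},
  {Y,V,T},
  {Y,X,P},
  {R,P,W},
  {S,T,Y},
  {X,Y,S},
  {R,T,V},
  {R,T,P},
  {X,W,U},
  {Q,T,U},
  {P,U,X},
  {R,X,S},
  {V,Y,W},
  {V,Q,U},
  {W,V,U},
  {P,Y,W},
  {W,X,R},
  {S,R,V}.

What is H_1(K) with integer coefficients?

H_1 = Z ⊕ Z/2.

Order the vertices as P < Q < R < S < T < U < V < W < X < Y. Listing each simplex with vertices in this order, K has dimension 2 with simplices:

  0-simplices (10): P, Q, R, S, T, U, V, W, X, Y
  1-simplices (30): PR, PT, PU, PW, PX, PY, QS, QT, QU, QV, RS, RT, RV, RW, RX, ST, SV, SX, SY, TU, TV, TY, UV, UW, UX, VW, VY, WX, WY, XY
  2-simplices (20): PRT, PRW, PTU, PUX, PWY, PXY, QST, QSV, QTU, QUV, RSV, RSX, RTV, RWX, STY, SXY, TVY, UVW, UWX, VWY

giving chain groups C_0 ≅ Z^10, C_1 ≅ Z^30, C_2 ≅ Z^20.

The boundary map ∂_1: C_1 → C_0 is given by ∂[p,q] = [q] − [p]. For instance
  ∂UX = X − U.
The resulting 10×30 matrix has rank 9, and its Smith normal form has invariant factors (1,1,1,1,1,1,1,1,1).

∂_2: C_2 → C_1 maps a triangle to the signed sum of its edges. For instance
  ∂PXY = XY − PY + PX,
  ∂RSV = SV − RV + RS.
The 30×20 boundary matrix has rank 20 and Smith normal form diag(1,1,1,1,1,1,1,1,1,1,1,1,1,1,1,1,1,1,1,2).

From H_k ≅ ker(∂_k) / im(∂_{k+1}) we obtain:

  H_1: rank ker ∂_1 − rank ∂_2 = (30 − 9) − 20 = 1, and ∂_2 has invariant factor 2 > 1, so H_1 = Z ⊕ Z/2.

(K is a triangulation of the Klein bottle.)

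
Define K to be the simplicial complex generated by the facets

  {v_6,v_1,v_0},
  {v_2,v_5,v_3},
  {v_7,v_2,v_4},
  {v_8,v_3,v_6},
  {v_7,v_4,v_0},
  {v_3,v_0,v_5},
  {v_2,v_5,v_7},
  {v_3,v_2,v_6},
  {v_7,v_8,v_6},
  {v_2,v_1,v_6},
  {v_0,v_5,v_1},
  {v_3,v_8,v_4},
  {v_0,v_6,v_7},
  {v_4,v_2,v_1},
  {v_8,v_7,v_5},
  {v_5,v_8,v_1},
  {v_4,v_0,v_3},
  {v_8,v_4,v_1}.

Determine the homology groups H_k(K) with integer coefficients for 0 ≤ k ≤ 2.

H_0 ≅ Z,  H_1 ≅ Z^2,  H_2 ≅ Z.

We work with the vertex ordering v_0 < v_1 < v_2 < v_3 < v_4 < v_5 < v_6 < v_7 < v_8. The simplices of K, each written with vertices in increasing order, are:

  0-simplices (9): [v_0], [v_1], [v_2], [v_3], [v_4], [v_5], [v_6], [v_7], [v_8]
  1-simplices (27): (27 of them)
  2-simplices (18): (18 of them)

giving chain groups C_0 ≅ Z^9, C_1 ≅ Z^27, C_2 ≅ Z^18.

∂_1: C_1 → C_0 sends each edge [p,q] (with p < q) to q − p.
As a 9×27 matrix over Z this has rank 8, with invariant factors (1,1,1,1,1,1,1,1).

∂_2: C_2 → C_1 maps a triangle to the signed sum of its edges. For instance
  ∂[v_0,v_3,v_5] = [v_3,v_5] − [v_0,v_5] + [v_0,v_3],
  ∂[v_0,v_6,v_7] = [v_6,v_7] − [v_0,v_7] + [v_0,v_6].
This gives a 27×18 integer matrix of rank 17; reducing to Smith normal form yields diagonal entries (1,1,1,1,1,1,1,1,1,1,1,1,1,1,1,1,1).

Computing H_k = (kernel of ∂_k) / (image of ∂_{k+1}):

  H_0: rank C_0 − rank ∂_1 = 9 − 8 = 1, and the invariant factors of ∂_1 are all 1, so H_0 = Z.
  H_1: rank ker ∂_1 − rank ∂_2 = (27 − 8) − 17 = 2, and the invariant factors of ∂_2 are all 1, so H_1 = Z^2.
  H_2: rank ker ∂_2 − rank ∂_3 = (18 − 17) − 0 = 1, and there is no ∂_3, so H_2 = Z.

As a check, the Euler characteristic is 9 − 27 + 18 = 0, which agrees with 1 − 2 + 1 = 0.
(K is a triangulation of the torus T^2.)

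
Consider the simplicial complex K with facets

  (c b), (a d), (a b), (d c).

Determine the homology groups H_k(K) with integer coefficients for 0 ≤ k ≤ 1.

We work with the vertex ordering a < b < c < d. The simplices of K, each written with vertices in increasing order, are:

  0-simplices (4): a, b, c, d
  1-simplices (4): ab, ad, bc, cd

giving chain groups C_0 ≅ Z^4, C_1 ≅ Z^4.

Boundary ∂_1: C_1 → C_0 is given by ∂[p,q] = [q] − [p]. For instance
  ∂ad = d − a.
The 4×4 boundary matrix has rank 3 and Smith normal form diag(1,1,1).

Computing H_k = (kernel of ∂_k) / (image of ∂_{k+1}):

  H_0: rank C_0 − rank ∂_1 = 4 − 3 = 1, and the invariant factors of ∂_1 are all 1, so H_0 = Z.
  H_1: rank ker ∂_1 − rank ∂_2 = (4 − 3) − 0 = 1, and there is no ∂_2, so H_1 = Z.

As a check, the Euler characteristic is 4 − 4 = 0, which agrees with 1 − 1 = 0.

H_0 = Z,  H_1 = Z.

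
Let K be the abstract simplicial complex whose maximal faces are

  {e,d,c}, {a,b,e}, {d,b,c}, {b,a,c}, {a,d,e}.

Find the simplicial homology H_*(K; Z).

Take the total order a < b < c < d < e on the vertex set. Then K (dimension 2) consists of the simplices:

  0-simplices (5): a, b, c, d, e
  1-simplices (10): ab, ac, ad, ae, bc, bd, be, cd, ce, de
  2-simplices (5): abc, abe, ade, bcd, cde

so the chain groups are C_0 ≅ Z^5, C_1 ≅ Z^10, C_2 ≅ Z^5.

Boundary ∂_1: C_1 → C_0 maps an edge to its endpoints' difference, ∂[p,q] = q − p.
The resulting 5×10 matrix has rank 4, and its Smith normal form has invariant factors (1,1,1,1).

The boundary map ∂_2: C_2 → C_1 maps a triangle to the signed sum of its edges. For instance
  ∂abc = bc − ac + ab,
  ∂abe = be − ae + ab.
As a 10×5 matrix over Z this has rank 5, with invariant factors (1,1,1,1,1).

From H_k ≅ ker(∂_k) / im(∂_{k+1}) we obtain:

  H_0: rank C_0 − rank ∂_1 = 5 − 4 = 1, and the invariant factors of ∂_1 are all 1, so H_0 ≅ Z.
  H_1: rank ker ∂_1 − rank ∂_2 = (10 − 4) − 5 = 1, and the invariant factors of ∂_2 are all 1, so H_1 ≅ Z.
  H_2: rank ker ∂_2 − rank ∂_3 = (5 − 5) − 0 = 0, and there is no ∂_3, so H_2 ≅ 0.

As a check, the Euler characteristic is 5 − 10 + 5 = 0, which agrees with 1 − 1 + 0 = 0.

H_0 = Z,  H_1 = Z,  H_2 = 0.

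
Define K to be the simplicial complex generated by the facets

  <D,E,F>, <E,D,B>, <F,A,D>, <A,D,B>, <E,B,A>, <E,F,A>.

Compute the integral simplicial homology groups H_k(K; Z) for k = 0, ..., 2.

H_0 = Z,  H_1 = 0,  H_2 = Z.

Order the vertices as A < B < D < E < F. Listing each simplex with vertices in this order, K has dimension 2 with simplices:

  0-simplices (5): A, B, D, E, F
  1-simplices (9): AB, AD, AE, AF, BD, BE, DE, DF, EF
  2-simplices (6): ABD, ABE, ADF, AEF, BDE, DEF

so the chain groups are C_0 ≅ Z^5, C_1 ≅ Z^9, C_2 ≅ Z^6.

The boundary map ∂_1: C_1 → C_0 maps an edge to its endpoints' difference, ∂[p,q] = q − p. For instance
  ∂EF = F − E.
As a 5×9 matrix over Z this has rank 4, with invariant factors (1,1,1,1).

The boundary map ∂_2: C_2 → C_1 sends each 2-simplex [p,q,r] to [q,r] − [p,r] + [p,q]. For instance
  ∂DEF = EF − DF + DE,
  ∂ADF = DF − AF + AD.
The 9×6 boundary matrix has rank 5 and Smith normal form diag(1,1,1,1,1).

Computing H_k = (kernel of ∂_k) / (image of ∂_{k+1}):

  H_0: rank C_0 − rank ∂_1 = 5 − 4 = 1, and the invariant factors of ∂_1 are all 1, so H_0 ≅ Z.
  H_1: rank ker ∂_1 − rank ∂_2 = (9 − 4) − 5 = 0, and the invariant factors of ∂_2 are all 1, so H_1 ≅ 0.
  H_2: rank ker ∂_2 − rank ∂_3 = (6 − 5) − 0 = 1, and there is no ∂_3, so H_2 ≅ Z.

As a check, the Euler characteristic is 5 − 9 + 6 = 2, which agrees with 1 − 0 + 1 = 2.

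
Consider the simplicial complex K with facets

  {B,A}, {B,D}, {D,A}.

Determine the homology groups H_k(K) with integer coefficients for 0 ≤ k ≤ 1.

H_0 = Z,  H_1 = Z.

We work with the vertex ordering A < B < D. The simplices of K, each written with vertices in increasing order, are:

  0-simplices (3): A, B, D
  1-simplices (3): AB, AD, BD

Hence C_0 ≅ Z^3, C_1 ≅ Z^3.

The boundary map ∂_1: C_1 → C_0 maps an edge to its endpoints' difference, ∂[p,q] = q − p. For instance
  ∂AD = D − A.
This gives a 3×3 integer matrix of rank 2; reducing to Smith normal form yields diagonal entries (1,1).

Reading off H_k = ker ∂_k / im ∂_{k+1}:

  H_0: rank C_0 − rank ∂_1 = 3 − 2 = 1, and the invariant factors of ∂_1 are all 1, so H_0 = Z.
  H_1: rank ker ∂_1 − rank ∂_2 = (3 − 2) − 0 = 1, and there is no ∂_2, so H_1 = Z.

(K is a triangulation of the circle S^1.)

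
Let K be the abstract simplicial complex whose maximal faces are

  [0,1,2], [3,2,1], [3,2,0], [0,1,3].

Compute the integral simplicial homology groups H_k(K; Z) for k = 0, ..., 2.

H_0 ≅ Z,  H_1 = 0,  H_2 ≅ Z.

Take the total order 0 < 1 < 2 < 3 on the vertex set. Then K (dimension 2) consists of the simplices:

  0-simplices (4): [0], [1], [2], [3]
  1-simplices (6): [0,1], [0,2], [0,3], [1,2], [1,3], [2,3]
  2-simplices (4): [0,1,2], [0,1,3], [0,2,3], [1,2,3]

so the chain groups are C_0 ≅ Z^4, C_1 ≅ Z^6, C_2 ≅ Z^4.

Boundary ∂_1: C_1 → C_0 maps an edge to its endpoints' difference, ∂[p,q] = q − p. For instance
  ∂[2,3] = [3] − [2].
The 4×6 boundary matrix has rank 3 and Smith normal form diag(1,1,1).

The boundary map ∂_2: C_2 → C_1 acts by ∂[p,q,r] = [q,r] − [p,r] + [p,q]. For instance
  ∂[0,2,3] = [2,3] − [0,3] + [0,2],
  ∂[0,1,2] = [1,2] − [0,2] + [0,1].
This gives a 6×4 integer matrix of rank 3; reducing to Smith normal form yields diagonal entries (1,1,1).

Reading off H_k = ker ∂_k / im ∂_{k+1}:

  H_0: rank C_0 − rank ∂_1 = 4 − 3 = 1, and the invariant factors of ∂_1 are all 1, so H_0 = Z.
  H_1: rank ker ∂_1 − rank ∂_2 = (6 − 3) − 3 = 0, and the invariant factors of ∂_2 are all 1, so H_1 = 0.
  H_2: rank ker ∂_2 − rank ∂_3 = (4 − 3) − 0 = 1, and there is no ∂_3, so H_2 = Z.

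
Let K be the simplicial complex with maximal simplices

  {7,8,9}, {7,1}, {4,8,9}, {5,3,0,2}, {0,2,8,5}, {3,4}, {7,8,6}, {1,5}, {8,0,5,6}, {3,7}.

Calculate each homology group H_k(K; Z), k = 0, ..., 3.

H_0 ≅ Z,  H_1 ≅ Z^3,  H_2 = 0,  H_3 = 0.

K has 10 vertices, 22 edges, 13 triangles, 3 3-simplices.
rank ∂_0 = 0, rank ∂_1 = 9 ⇒ b_0 = 10 − 0 − 9 = 1; all invariant factors of ∂_1 are 1 so no torsion. So H_0 = Z.
rank ∂_1 = 9, rank ∂_2 = 10 ⇒ b_1 = 22 − 9 − 10 = 3; all invariant factors of ∂_2 are 1 so no torsion. So H_1 = Z^3.
rank ∂_2 = 10, rank ∂_3 = 3 ⇒ b_2 = 13 − 10 − 3 = 0; all invariant factors of ∂_3 are 1 so no torsion. So H_2 = 0.
rank ∂_3 = 3, rank ∂_4 = 0 ⇒ b_3 = 3 − 3 − 0 = 0. So H_3 = 0.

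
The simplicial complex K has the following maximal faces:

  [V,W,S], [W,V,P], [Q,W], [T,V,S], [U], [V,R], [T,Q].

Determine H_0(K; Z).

H_0 ≅ Z^2.

Take the total order P < Q < R < S < T < U < V < W on the vertex set. Then K (dimension 2) consists of the simplices:

  0-simplices (8): P, Q, R, S, T, U, V, W
  1-simplices (10): PV, PW, QT, QW, RV, ST, SV, SW, TV, VW
  2-simplices (3): PVW, STV, SVW

Hence C_0 ≅ Z^8, C_1 ≅ Z^10, C_2 ≅ Z^3.

The boundary map ∂_1: C_1 → C_0 maps an edge to its endpoints' difference, ∂[p,q] = q − p.
The resulting 8×10 matrix has rank 6, and its Smith normal form has invariant factors (1,1,1,1,1,1).

Boundary ∂_2: C_2 → C_1 maps a triangle to the signed sum of its edges. For instance
  ∂PVW = VW − PW + PV,
  ∂STV = TV − SV + ST.
As a 10×3 matrix over Z this has rank 3, with invariant factors (1,1,1).

Now H_k = ker ∂_k / im ∂_{k+1}, so:

  H_0: rank C_0 − rank ∂_1 = 8 − 6 = 2, and the invariant factors of ∂_1 are all 1, so H_0 = Z^2.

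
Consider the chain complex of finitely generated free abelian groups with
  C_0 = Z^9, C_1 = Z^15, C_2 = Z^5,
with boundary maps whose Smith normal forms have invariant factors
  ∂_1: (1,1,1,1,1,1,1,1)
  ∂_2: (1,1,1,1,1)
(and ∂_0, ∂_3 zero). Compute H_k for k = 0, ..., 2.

H_0 ≅ Z,  H_1 ≅ Z^2,  H_2 = 0.

H_0: b_0 = 9 − 0 − 8 = 1; torsion from ∂_1 factors > 1: none. So H_0 ≅ Z.
H_1: b_1 = 15 − 8 − 5 = 2; torsion from ∂_2 factors > 1: none. So H_1 ≅ Z^2.
H_2: b_2 = 5 − 5 − 0 = 0; torsion from ∂_3 factors > 1: none. So H_2 ≅ 0.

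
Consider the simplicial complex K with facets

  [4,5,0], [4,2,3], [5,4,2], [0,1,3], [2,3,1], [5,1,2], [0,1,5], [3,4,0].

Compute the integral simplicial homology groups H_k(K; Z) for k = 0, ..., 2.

H_0 = Z,  H_1 = 0,  H_2 = Z.

K has 6 vertices, 12 edges, 8 triangles.
rank ∂_0 = 0, rank ∂_1 = 5 ⇒ b_0 = 6 − 0 − 5 = 1; all invariant factors of ∂_1 are 1 so no torsion. So H_0 ≅ Z.
rank ∂_1 = 5, rank ∂_2 = 7 ⇒ b_1 = 12 − 5 − 7 = 0; all invariant factors of ∂_2 are 1 so no torsion. So H_1 ≅ 0.
rank ∂_2 = 7, rank ∂_3 = 0 ⇒ b_2 = 8 − 7 − 0 = 1. So H_2 ≅ Z.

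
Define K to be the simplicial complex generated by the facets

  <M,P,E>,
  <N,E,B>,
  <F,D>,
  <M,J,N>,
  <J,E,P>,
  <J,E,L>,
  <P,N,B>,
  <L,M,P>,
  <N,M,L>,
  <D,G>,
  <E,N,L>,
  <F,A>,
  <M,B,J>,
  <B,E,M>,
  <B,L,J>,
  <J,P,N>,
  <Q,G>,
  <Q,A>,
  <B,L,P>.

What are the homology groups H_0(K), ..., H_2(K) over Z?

Fix the vertex order A < B < D < E < F < G < J < L < M < N < P < Q and write every simplex with vertices in increasing order. Then dim K = 2 and the simplices of K are:

  0-simplices (12): A, B, D, E, F, G, J, L, M, N, P, Q
  1-simplices (26): AF, AQ, BE, BJ, BL, BM, BN, BP, DF, DG, EJ, EL, EM, EN, EP, GQ, JL, JM, JN, JP, LM, LN, LP, MN, MP, NP
  2-simplices (14): BEM, BEN, BJL, BJM, BLP, BNP, EJL, EJP, ELN, EMP, JMN, JNP, LMN, LMP

giving chain groups C_0 ≅ Z^12, C_1 ≅ Z^26, C_2 ≅ Z^14.

∂_1: C_1 → C_0 is given by ∂[p,q] = [q] − [p].
As a 12×26 matrix over Z this has rank 10, with invariant factors (1,1,1,1,1,1,1,1,1,1).

Boundary ∂_2: C_2 → C_1 sends each 2-simplex [p,q,r] to [q,r] − [p,r] + [p,q]. For instance
  ∂LMN = MN − LN + LM,
  ∂BJM = JM − BM + BJ.
This gives a 26×14 integer matrix of rank 13; reducing to Smith normal form yields diagonal entries (1,1,1,1,1,1,1,1,1,1,1,1,1).

From H_k ≅ ker(∂_k) / im(∂_{k+1}) we obtain:

  H_0: rank C_0 − rank ∂_1 = 12 − 10 = 2, and the invariant factors of ∂_1 are all 1, so H_0 ≅ Z^2.
  H_1: rank ker ∂_1 − rank ∂_2 = (26 − 10) − 13 = 3, and the invariant factors of ∂_2 are all 1, so H_1 ≅ Z^3.
  H_2: rank ker ∂_2 − rank ∂_3 = (14 − 13) − 0 = 1, and there is no ∂_3, so H_2 ≅ Z.

As a check, the Euler characteristic is 12 − 26 + 14 = 0, which agrees with 2 − 3 + 1 = 0.
(K is a triangulation of the disjoint union of the torus T^2 and the circle S^1.)

H_0 = Z^2,  H_1 = Z^3,  H_2 = Z.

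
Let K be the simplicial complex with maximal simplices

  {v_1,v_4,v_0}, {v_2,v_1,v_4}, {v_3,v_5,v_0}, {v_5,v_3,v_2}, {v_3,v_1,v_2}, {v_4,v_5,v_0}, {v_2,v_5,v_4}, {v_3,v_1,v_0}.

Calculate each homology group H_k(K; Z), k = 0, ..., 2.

Take the total order v_0 < v_1 < v_2 < v_3 < v_4 < v_5 on the vertex set. Then K (dimension 2) consists of the simplices:

  0-simplices (6): [v_0], [v_1], [v_2], [v_3], [v_4], [v_5]
  1-simplices (12): [v_0,v_1], [v_0,v_3], [v_0,v_4], [v_0,v_5], [v_1,v_2], [v_1,v_3], [v_1,v_4], [v_2,v_3], [v_2,v_4], [v_2,v_5], [v_3,v_5], [v_4,v_5]
  2-simplices (8): [v_0,v_1,v_3], [v_0,v_1,v_4], [v_0,v_3,v_5], [v_0,v_4,v_5], [v_1,v_2,v_3], [v_1,v_2,v_4], [v_2,v_3,v_5], [v_2,v_4,v_5]

so the chain groups are C_0 ≅ Z^6, C_1 ≅ Z^12, C_2 ≅ Z^8.

∂_1: C_1 → C_0 sends each edge [p,q] (with p < q) to q − p. For instance
  ∂[v_1,v_2] = [v_2] − [v_1].
The resulting 6×12 matrix has rank 5, and its Smith normal form has invariant factors (1,1,1,1,1).

Boundary ∂_2: C_2 → C_1 sends each 2-simplex [p,q,r] to [q,r] − [p,r] + [p,q]. For instance
  ∂[v_0,v_1,v_4] = [v_1,v_4] − [v_0,v_4] + [v_0,v_1],
  ∂[v_0,v_3,v_5] = [v_3,v_5] − [v_0,v_5] + [v_0,v_3].
As a 12×8 matrix over Z this has rank 7, with invariant factors (1,1,1,1,1,1,1).

Now H_k = ker ∂_k / im ∂_{k+1}, so:

  H_0: rank C_0 − rank ∂_1 = 6 − 5 = 1, and the invariant factors of ∂_1 are all 1, so H_0 ≅ Z.
  H_1: rank ker ∂_1 − rank ∂_2 = (12 − 5) − 7 = 0, and the invariant factors of ∂_2 are all 1, so H_1 ≅ 0.
  H_2: rank ker ∂_2 − rank ∂_3 = (8 − 7) − 0 = 1, and there is no ∂_3, so H_2 ≅ Z.

As a check, the Euler characteristic is 6 − 12 + 8 = 2, which agrees with 1 − 0 + 1 = 2.

H_0 ≅ Z,  H_1 = 0,  H_2 ≅ Z.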